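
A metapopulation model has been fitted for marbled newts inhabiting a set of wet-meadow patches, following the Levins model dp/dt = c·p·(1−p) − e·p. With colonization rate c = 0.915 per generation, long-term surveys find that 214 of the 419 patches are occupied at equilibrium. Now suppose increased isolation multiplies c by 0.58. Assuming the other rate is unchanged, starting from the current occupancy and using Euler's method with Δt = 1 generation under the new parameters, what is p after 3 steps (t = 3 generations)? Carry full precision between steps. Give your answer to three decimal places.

Observed p* = 214/419 = 0.51074.
Balance c(1−p*) = e gives e = 0.915×(1 − 0.51074) = 0.44767.
Starting from p₀ = 0.51074; update p ← p + (dp/dt)·Δt with the new parameters.
  1  |  dp/dt·Δt = -0.096031  |  p_1 = 0.414709
  2  |  dp/dt·Δt = -0.056840  |  p_2 = 0.357869
  3  |  dp/dt·Δt = -0.038254  |  p_3 = 0.319615

0.320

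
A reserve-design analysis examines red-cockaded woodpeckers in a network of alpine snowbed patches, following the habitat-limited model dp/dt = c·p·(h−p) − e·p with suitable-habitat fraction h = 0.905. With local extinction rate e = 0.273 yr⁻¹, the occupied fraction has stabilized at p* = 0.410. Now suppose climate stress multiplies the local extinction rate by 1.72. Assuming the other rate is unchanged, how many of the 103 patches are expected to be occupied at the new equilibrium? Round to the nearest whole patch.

6

Balance c(h−p*) = e gives c = e/(0.905 − 0.41000) = 0.273/0.49500 = 0.55152.
New p* = 0.905 − e/c = 0.905 − 0.46956/0.55152 = 0.05361.
Expected occupied = 103 × 0.05361 = 5.52 ≈ 6.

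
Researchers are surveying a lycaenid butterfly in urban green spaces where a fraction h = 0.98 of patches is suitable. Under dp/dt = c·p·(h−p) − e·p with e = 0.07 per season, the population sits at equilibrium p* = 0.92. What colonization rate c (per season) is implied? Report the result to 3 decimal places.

At equilibrium c(h−p*) = e, so c = e/(h−p*).
c = 0.07/(0.98 − 0.92) = 0.07/0.0600 = 1.1667.

1.167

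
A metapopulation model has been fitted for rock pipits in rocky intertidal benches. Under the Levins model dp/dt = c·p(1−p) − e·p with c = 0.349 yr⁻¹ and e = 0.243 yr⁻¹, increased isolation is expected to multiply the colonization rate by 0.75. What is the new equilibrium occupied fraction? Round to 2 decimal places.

Before: p* = 1 − 0.243/0.349 = 0.3037.
After the change, c = 0.26175, e = 0.243, so p* = 1 − 0.243/0.26175 = 0.0716.

0.07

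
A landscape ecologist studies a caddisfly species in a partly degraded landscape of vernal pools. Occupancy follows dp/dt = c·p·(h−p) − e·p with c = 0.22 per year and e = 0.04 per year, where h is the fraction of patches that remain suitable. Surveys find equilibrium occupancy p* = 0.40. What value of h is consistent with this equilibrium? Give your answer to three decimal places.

0.582

At equilibrium c(h−p*) = e, so h = p* + e/c.
h = 0.40 + 0.04/0.22 = 0.40 + 0.1818 = 0.5818.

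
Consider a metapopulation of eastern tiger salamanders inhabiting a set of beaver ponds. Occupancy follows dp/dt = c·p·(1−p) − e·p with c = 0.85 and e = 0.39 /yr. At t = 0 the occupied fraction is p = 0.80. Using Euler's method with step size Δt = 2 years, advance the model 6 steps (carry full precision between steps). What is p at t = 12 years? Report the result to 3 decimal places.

Update rule: p ← p + [c·p·(1−p) − e·p]·Δt with Δt = 2.
step 1: Δp = -0.35200, p = 0.44800
step 2: Δp = +0.07096, p = 0.51896
step 3: Δp = +0.01960, p = 0.53856
step 4: Δp = +0.00239, p = 0.54096
step 5: Δp = +0.00020, p = 0.54116
step 6: Δp = +0.00002, p = 0.54118

0.541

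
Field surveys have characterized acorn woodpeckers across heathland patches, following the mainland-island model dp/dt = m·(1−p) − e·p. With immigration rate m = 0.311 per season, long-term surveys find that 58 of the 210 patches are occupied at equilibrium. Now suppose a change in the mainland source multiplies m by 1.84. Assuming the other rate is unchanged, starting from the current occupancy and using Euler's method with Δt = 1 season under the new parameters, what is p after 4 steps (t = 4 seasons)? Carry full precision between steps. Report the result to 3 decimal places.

Observed p* = 58/210 = 0.27619.
Balance m(1−p*) = e·p* gives e = m(1−p*)/p* = 0.311×0.72381/0.27619 = 0.81503.
Starting from p₀ = 0.27619; update p ← p + (dp/dt)·Δt with the new parameters.
t = 1: p = 0.27619 + (+0.18909) = 0.46528
t = 2: p = 0.46528 + (-0.07323) = 0.39205
t = 3: p = 0.39205 + (+0.02836) = 0.42041
t = 4: p = 0.42041 + (-0.01098) = 0.40943

0.409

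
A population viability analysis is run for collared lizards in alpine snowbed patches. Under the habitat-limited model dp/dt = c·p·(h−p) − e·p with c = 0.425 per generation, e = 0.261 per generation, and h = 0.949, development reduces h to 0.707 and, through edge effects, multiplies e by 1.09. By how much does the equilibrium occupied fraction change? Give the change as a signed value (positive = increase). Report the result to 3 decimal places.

Before: p* = h − e/c = 0.949 − 0.261/0.425 = 0.949 − 0.6141 = 0.3349.
After: c = 0.425, e = 0.28449, h = 0.707; p* = 0.707 − 0.28449/0.425 = 0.0376.
Δp* = 0.0376 − 0.3349 = -0.2973.

-0.297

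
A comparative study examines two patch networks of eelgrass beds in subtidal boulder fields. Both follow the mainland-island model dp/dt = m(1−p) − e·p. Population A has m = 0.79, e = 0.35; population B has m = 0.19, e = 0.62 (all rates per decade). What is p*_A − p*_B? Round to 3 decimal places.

0.458

A: p*_A = m/(m+e) = 0.79/1.1400 = 0.6930.
B: p*_B = 0.19/0.8100 = 0.2346.
p*_A − p*_B = 0.6930 − 0.2346 = 0.4584.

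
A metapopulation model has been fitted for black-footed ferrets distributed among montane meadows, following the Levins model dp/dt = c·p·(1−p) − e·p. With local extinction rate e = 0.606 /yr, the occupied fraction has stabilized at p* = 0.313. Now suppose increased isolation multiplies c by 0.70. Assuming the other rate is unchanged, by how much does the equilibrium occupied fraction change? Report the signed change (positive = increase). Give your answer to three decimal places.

-0.294

Balance c(1−p*) = e gives c = e/(1 − 0.31300) = 0.606/0.68700 = 0.88210.
New p* = 1 − e/c = 1 − 0.60600/0.61747 = 0.01858.
Δp* = 0.01858 − 0.31300 = -0.29442.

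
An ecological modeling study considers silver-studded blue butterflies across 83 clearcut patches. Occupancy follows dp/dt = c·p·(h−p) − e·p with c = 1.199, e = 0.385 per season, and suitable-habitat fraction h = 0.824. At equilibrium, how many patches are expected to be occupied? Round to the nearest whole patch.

p* = h − e/c = 0.824 − 0.3211 = 0.5029.
Expected occupied patches = N × p* = 83 × 0.5029 = 41.74 ≈ 42.

42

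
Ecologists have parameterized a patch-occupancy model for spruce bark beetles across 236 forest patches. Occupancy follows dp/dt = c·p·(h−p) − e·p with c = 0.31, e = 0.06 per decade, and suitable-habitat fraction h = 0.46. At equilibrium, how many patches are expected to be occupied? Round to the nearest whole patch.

p* = h − e/c = 0.46 − 0.1935 = 0.2665.
Expected occupied patches = N × p* = 236 × 0.2665 = 62.88 ≈ 63.

63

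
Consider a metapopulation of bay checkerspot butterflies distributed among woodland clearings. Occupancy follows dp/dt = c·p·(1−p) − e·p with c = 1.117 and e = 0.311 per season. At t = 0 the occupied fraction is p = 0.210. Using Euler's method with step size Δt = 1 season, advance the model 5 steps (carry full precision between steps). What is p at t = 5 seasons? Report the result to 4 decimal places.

0.7127

Update rule: p ← p + [c·p·(1−p) − e·p]·Δt with Δt = 1.
step 1: Δp = +0.12000, p = 0.33000
step 2: Δp = +0.14434, p = 0.47434
step 3: Δp = +0.13100, p = 0.60533
step 4: Δp = +0.07860, p = 0.68393
step 5: Δp = +0.02876, p = 0.71269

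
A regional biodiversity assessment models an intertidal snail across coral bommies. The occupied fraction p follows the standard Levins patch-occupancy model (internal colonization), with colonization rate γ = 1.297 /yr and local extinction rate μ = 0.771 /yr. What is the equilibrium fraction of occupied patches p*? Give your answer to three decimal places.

0.406

Setting dp/dt = 0 and dividing through by p* gives γ·(1−p*) = μ.
So p* = 1 − μ/γ = 1 − 0.771/1.297 = 1 − 0.5944 = 0.4056.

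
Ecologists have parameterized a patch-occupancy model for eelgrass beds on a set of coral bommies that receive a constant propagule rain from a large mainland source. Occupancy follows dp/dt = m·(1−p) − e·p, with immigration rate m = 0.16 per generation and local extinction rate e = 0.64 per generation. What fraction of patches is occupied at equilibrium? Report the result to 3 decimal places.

At equilibrium the propagule rain into empty patches balances local extinction: m(1−p*) = e·p*.
p* = m/(m+e) = 0.16/(0.16+0.64) = 0.16/0.8000 = 0.2000.

0.200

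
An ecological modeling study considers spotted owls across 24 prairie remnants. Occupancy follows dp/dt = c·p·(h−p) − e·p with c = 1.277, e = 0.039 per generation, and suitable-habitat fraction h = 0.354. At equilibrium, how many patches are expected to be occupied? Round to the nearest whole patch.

p* = h − e/c = 0.354 − 0.0305 = 0.3235.
Expected occupied patches = N × p* = 24 × 0.3235 = 7.76 ≈ 8.

8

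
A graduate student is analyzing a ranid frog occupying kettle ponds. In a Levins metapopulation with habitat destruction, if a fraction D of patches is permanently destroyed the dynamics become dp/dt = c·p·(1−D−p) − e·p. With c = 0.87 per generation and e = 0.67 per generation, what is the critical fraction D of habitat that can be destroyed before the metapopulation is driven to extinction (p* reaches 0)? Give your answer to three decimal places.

0.230

The nontrivial equilibrium is p* = (1−D) − e/c; extinction occurs when this hits zero.
So D_crit = 1 − e/c = 1 − 0.67/0.87 = 1 − 0.7701 = 0.2299.
Note this equals the original equilibrium occupancy — the Levins extinction-debt result.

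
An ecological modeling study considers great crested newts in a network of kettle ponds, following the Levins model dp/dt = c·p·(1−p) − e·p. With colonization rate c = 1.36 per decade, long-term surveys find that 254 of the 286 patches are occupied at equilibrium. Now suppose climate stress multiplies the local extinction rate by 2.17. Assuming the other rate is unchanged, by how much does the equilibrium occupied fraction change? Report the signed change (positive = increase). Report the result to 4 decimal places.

-0.1309

Observed p* = 254/286 = 0.88811.
Balance c(1−p*) = e gives e = 1.36×(1 − 0.88811) = 0.15217.
New p* = 1 − e/c = 1 − 0.33021/1.36000 = 0.75720.
Δp* = 0.75720 − 0.88811 = -0.13091.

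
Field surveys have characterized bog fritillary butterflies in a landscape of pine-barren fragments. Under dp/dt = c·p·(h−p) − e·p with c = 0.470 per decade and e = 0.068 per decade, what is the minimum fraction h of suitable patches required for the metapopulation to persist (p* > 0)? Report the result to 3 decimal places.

p* = h − e/c is positive only when h > e/c.
h_min = e/c = 0.068/0.470 = 0.1447.

0.145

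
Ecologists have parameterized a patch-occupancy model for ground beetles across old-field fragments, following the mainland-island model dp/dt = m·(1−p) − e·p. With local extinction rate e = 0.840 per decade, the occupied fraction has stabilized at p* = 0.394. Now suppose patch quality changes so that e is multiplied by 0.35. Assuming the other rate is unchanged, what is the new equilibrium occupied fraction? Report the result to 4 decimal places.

0.6501

Balance m(1−p*) = e·p* gives m = e·p*/(1−p*) = 0.840×0.39400/0.60600 = 0.54614.
New p* = m/(m+e) = 0.54614/(0.54614+0.29400) = 0.65006.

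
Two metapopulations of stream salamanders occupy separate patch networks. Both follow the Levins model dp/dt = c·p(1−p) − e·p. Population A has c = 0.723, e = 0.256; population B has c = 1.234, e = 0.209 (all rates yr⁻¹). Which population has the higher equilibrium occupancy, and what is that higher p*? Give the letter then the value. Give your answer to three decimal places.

B, 0.831

A: p*_A = 1 − 0.256/0.723 = 0.6459.
B: p*_B = 1 − 0.209/1.234 = 0.8306.
B is higher at 0.8306.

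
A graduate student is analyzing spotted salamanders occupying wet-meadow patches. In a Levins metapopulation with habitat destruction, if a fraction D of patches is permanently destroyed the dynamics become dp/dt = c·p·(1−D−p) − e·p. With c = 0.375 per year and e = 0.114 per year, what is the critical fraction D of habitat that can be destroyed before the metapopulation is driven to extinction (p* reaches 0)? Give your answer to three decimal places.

The nontrivial equilibrium is p* = (1−D) − e/c; extinction occurs when this hits zero.
So D_crit = 1 − e/c = 1 − 0.114/0.375 = 1 − 0.3040 = 0.6960.
Note this equals the original equilibrium occupancy — the Levins extinction-debt result.

0.696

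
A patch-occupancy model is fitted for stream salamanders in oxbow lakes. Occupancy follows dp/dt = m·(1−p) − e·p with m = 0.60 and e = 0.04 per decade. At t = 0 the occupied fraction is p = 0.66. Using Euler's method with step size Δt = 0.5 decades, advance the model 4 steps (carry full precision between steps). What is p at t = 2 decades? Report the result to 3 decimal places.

Update rule: p ← p + [m·(1−p) − e·p]·Δt with Δt = 0.5.
step 1: Δp = +0.08880, p = 0.74880
step 2: Δp = +0.06038, p = 0.80918
step 3: Δp = +0.04106, p = 0.85025
step 4: Δp = +0.02792, p = 0.87817

0.878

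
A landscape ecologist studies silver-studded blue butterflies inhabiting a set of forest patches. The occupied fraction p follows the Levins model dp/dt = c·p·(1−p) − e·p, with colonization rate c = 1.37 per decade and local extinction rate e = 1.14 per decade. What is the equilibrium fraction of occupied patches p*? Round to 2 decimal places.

Setting dp/dt = 0 and dividing through by p* gives c·(1−p*) = e.
So p* = 1 − e/c = 1 − 1.14/1.37 = 1 − 0.8321 = 0.1679.

0.17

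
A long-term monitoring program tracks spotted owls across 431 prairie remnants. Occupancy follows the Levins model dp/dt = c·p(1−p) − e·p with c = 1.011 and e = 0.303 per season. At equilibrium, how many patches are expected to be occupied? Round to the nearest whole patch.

p* = 1 − e/c = 1 − 0.303/1.011 = 0.7003.
Expected occupied patches = N × p* = 431 × 0.7003 = 301.83 ≈ 302.

302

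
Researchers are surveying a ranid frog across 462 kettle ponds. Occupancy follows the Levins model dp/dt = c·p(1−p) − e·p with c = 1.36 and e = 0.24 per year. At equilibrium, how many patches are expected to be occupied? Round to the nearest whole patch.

p* = 1 − e/c = 1 − 0.24/1.36 = 0.8235.
Expected occupied patches = N × p* = 462 × 0.8235 = 380.47 ≈ 380.

380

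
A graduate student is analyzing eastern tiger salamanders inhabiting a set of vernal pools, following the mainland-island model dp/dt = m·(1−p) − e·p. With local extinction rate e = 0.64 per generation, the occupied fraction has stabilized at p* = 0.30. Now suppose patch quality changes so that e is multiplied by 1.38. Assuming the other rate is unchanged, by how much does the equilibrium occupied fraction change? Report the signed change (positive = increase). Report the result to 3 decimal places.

-0.063

Balance m(1−p*) = e·p* gives m = e·p*/(1−p*) = 0.64×0.30000/0.70000 = 0.27429.
New p* = m/(m+e) = 0.27429/(0.27429+0.88320) = 0.23697.
Δp* = 0.23697 − 0.30000 = -0.06303.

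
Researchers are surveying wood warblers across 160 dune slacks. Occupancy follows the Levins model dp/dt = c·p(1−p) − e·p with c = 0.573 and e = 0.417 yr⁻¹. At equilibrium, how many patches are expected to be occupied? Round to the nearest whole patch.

p* = 1 − e/c = 1 − 0.417/0.573 = 0.2723.
Expected occupied patches = N × p* = 160 × 0.2723 = 43.56 ≈ 44.

44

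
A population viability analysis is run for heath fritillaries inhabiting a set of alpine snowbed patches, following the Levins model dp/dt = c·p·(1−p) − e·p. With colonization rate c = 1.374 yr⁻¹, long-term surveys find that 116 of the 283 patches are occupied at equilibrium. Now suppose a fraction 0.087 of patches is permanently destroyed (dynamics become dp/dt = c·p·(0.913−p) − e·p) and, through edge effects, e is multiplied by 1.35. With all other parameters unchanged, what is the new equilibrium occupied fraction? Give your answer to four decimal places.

Observed p* = 116/283 = 0.40989.
Balance c(1−p*) = e gives e = 1.374×(1 − 0.40989) = 0.81081.
New p* = 0.913 − e/c = 0.913 − 1.09459/1.37400 = 0.11636.

0.1164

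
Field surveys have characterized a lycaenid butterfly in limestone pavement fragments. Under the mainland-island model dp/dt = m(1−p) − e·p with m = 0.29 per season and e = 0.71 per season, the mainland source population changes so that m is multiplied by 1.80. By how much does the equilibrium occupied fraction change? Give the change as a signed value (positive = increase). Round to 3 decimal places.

Before: p* = 0.29/(0.29+0.71) = 0.2900.
After: m = 0.522, e = 0.71; p* = 0.522/1.2320 = 0.4237.
Δp* = 0.4237 − 0.2900 = +0.1337.

0.134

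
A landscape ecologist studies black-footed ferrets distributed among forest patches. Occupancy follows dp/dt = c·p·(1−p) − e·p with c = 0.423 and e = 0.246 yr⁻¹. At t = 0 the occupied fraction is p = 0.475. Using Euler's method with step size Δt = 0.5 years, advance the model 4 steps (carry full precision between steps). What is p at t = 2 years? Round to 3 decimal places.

0.456

Update rule: p ← p + [c·p·(1−p) − e·p]·Δt with Δt = 0.5.
p: 0.47500 → 0.46932  (Δp = -0.00568)
p: 0.46932 → 0.46427  (Δp = -0.00505)
p: 0.46427 → 0.45977  (Δp = -0.00450)
p: 0.45977 → 0.45575  (Δp = -0.00402)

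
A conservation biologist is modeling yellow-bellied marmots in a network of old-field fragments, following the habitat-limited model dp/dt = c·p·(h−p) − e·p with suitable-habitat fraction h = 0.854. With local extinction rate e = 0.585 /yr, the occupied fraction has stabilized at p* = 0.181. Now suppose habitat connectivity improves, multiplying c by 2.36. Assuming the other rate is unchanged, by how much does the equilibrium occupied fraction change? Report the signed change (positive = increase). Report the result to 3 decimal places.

Balance c(h−p*) = e gives c = e/(0.854 − 0.18100) = 0.585/0.67300 = 0.86924.
New p* = 0.854 − e/c = 0.854 − 0.58500/2.05141 = 0.56883.
Δp* = 0.56883 − 0.18100 = +0.38783.

0.388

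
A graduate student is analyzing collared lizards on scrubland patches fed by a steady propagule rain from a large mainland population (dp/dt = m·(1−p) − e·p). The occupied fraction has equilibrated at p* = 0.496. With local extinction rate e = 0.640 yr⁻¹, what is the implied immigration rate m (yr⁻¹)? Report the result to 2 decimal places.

0.63

At equilibrium m(1−p*) = e·p*, so m = e·p*/(1−p*).
m = 0.640 × 0.496 / 0.5040 = 0.3174/0.5040 = 0.6298.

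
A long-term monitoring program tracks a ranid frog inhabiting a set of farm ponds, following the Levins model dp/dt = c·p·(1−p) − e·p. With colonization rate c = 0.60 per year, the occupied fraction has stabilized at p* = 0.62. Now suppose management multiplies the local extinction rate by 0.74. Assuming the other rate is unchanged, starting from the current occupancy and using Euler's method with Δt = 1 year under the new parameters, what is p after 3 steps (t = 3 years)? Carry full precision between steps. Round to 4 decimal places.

0.6966

Balance c(1−p*) = e gives e = 0.60×(1 − 0.62000) = 0.22800.
Starting from p₀ = 0.62000; update p ← p + (dp/dt)·Δt with the new parameters.
p: 0.62000 → 0.65675  (Δp = +0.03675)
p: 0.65675 → 0.68120  (Δp = +0.02445)
p: 0.68120 → 0.69657  (Δp = +0.01537)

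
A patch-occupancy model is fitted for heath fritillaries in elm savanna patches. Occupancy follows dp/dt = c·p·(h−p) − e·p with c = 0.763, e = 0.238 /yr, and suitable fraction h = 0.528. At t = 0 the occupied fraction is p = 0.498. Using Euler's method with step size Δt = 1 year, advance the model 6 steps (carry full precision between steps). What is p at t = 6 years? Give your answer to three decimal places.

0.259

Update rule: p ← p + [c·p·(h−p) − e·p]·Δt with Δt = 1.
step 1: Δp = -0.10712, p = 0.39088
step 2: Δp = -0.05213, p = 0.33874
step 3: Δp = -0.03171, p = 0.30704
step 4: Δp = -0.02131, p = 0.28573
step 5: Δp = -0.01519, p = 0.27054
step 6: Δp = -0.01124, p = 0.25930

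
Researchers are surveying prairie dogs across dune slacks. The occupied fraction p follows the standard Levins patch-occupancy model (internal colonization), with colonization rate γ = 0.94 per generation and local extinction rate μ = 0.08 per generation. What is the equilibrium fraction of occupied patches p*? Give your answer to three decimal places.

Setting dp/dt = 0 and dividing through by p* gives γ·(1−p*) = μ.
So p* = 1 − μ/γ = 1 − 0.08/0.94 = 1 − 0.0851 = 0.9149.

0.915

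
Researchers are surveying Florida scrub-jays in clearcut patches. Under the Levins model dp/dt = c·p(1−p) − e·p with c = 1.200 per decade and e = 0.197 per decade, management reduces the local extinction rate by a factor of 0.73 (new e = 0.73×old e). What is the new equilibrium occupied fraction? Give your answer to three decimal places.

0.880

Before: p* = 1 − 0.197/1.200 = 0.8358.
After the change, c = 1.2, e = 0.14381, so p* = 1 − 0.14381/1.2 = 0.8802.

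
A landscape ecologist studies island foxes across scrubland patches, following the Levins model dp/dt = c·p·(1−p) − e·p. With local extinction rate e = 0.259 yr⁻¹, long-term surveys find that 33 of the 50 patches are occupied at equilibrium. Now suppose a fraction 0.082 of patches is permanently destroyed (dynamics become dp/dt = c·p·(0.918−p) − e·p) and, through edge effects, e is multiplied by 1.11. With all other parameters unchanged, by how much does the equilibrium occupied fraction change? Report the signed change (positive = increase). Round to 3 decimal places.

Observed p* = 33/50 = 0.66000.
Balance c(1−p*) = e gives c = e/(1 − 0.66000) = 0.259/0.34000 = 0.76176.
New p* = 0.918 − e/c = 0.918 − 0.28749/0.76176 = 0.54060.
Δp* = 0.54060 − 0.66000 = -0.11940.

-0.119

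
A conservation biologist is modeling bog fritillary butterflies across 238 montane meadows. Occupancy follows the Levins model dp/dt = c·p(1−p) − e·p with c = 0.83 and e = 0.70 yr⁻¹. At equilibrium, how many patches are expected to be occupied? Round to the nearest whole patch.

37

p* = 1 − e/c = 1 − 0.70/0.83 = 0.1566.
Expected occupied patches = N × p* = 238 × 0.1566 = 37.28 ≈ 37.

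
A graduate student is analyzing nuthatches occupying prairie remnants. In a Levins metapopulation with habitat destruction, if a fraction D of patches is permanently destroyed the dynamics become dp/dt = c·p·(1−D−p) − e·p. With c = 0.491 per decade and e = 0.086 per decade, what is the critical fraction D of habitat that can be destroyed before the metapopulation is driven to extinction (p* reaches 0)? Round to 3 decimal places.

0.825

The nontrivial equilibrium is p* = (1−D) − e/c; extinction occurs when this hits zero.
So D_crit = 1 − e/c = 1 − 0.086/0.491 = 1 − 0.1752 = 0.8248.
Note this equals the original equilibrium occupancy — the Levins extinction-debt result.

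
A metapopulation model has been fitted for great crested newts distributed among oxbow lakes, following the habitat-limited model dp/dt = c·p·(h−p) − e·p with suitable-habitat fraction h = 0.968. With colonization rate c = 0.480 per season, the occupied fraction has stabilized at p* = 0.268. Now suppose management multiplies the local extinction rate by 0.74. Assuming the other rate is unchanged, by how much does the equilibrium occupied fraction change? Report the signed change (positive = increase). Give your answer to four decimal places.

0.1820

Balance c(h−p*) = e gives e = 0.480×(0.968 − 0.26800) = 0.33600.
New p* = 0.968 − e/c = 0.968 − 0.24864/0.48000 = 0.45000.
Δp* = 0.45000 − 0.26800 = +0.18200.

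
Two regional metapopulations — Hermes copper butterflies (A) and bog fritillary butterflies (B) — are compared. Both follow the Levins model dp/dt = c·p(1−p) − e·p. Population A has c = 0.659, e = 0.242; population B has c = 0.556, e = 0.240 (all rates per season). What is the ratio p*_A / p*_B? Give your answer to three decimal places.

1.113

A: p*_A = 1 − 0.242/0.659 = 0.6328.
B: p*_B = 1 − 0.240/0.556 = 0.5683.
p*_A / p*_B = 0.6328/0.5683 = 1.1134.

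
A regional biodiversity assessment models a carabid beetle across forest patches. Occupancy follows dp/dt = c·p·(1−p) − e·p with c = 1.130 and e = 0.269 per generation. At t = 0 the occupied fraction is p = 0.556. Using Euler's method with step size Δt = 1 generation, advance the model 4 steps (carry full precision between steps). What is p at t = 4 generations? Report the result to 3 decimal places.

0.762

Update rule: p ← p + [c·p·(1−p) − e·p]·Δt with Δt = 1.
p: 0.55600 → 0.68539  (Δp = +0.12939)
p: 0.68539 → 0.74468  (Δp = +0.05929)
p: 0.74468 → 0.75921  (Δp = +0.01453)
p: 0.75921 → 0.76156  (Δp = +0.00235)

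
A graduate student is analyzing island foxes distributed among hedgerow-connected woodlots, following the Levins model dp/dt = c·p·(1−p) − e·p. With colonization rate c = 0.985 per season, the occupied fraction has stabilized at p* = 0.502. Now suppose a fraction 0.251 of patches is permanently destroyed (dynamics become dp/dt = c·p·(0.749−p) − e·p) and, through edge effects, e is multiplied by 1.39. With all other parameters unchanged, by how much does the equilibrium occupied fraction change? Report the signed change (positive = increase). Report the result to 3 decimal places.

Balance c(1−p*) = e gives e = 0.985×(1 − 0.50200) = 0.49053.
New p* = 0.749 − e/c = 0.749 − 0.68184/0.98500 = 0.05678.
Δp* = 0.05678 − 0.50200 = -0.44522.

-0.445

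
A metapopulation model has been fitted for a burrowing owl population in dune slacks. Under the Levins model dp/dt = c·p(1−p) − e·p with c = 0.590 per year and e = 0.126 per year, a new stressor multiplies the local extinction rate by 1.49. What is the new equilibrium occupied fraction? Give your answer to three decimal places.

0.682

Before: p* = 1 − 0.126/0.590 = 0.7864.
After the change, c = 0.59, e = 0.18774, so p* = 1 − 0.18774/0.59 = 0.6818.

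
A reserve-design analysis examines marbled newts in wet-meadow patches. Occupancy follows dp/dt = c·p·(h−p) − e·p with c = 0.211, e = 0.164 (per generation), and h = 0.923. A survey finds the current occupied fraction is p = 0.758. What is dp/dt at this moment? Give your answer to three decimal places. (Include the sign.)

-0.098

Colonization term: c·p·(h−p) = 0.211×0.758×0.1650 = 0.02639.
Extinction term: e·p = 0.12431.
dp/dt = 0.02639 − 0.12431 = -0.09792.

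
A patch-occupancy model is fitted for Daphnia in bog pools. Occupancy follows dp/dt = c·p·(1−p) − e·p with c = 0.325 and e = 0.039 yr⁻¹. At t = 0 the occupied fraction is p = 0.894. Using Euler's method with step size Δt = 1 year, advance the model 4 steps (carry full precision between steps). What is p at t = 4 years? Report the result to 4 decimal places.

0.8836

Update rule: p ← p + [c·p·(1−p) − e·p]·Δt with Δt = 1.
step 1: Δp = -0.00407, p = 0.88993
step 2: Δp = -0.00287, p = 0.88706
step 3: Δp = -0.00204, p = 0.88502
step 4: Δp = -0.00145, p = 0.88358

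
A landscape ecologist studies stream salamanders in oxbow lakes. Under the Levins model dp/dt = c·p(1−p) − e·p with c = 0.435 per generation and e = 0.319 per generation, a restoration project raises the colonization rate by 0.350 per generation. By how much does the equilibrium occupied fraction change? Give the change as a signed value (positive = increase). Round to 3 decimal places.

Before: p* = 1 − 0.319/0.435 = 0.2667.
After the change, c = 0.785, e = 0.319, so p* = 1 − 0.319/0.785 = 0.5936.
Δp* = 0.5936 − 0.2667 = +0.3270.

0.327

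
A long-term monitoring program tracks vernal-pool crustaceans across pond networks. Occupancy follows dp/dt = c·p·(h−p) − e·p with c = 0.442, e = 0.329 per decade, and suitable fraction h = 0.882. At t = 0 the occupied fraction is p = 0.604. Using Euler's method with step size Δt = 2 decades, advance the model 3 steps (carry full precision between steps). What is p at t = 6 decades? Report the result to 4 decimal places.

Update rule: p ← p + [c·p·(h−p) − e·p]·Δt with Δt = 2.
t = 2: p = 0.60400 + (-0.24900) = 0.35500
t = 4: p = 0.35500 + (-0.06821) = 0.28679
t = 6: p = 0.28679 + (-0.03781) = 0.24898

0.2490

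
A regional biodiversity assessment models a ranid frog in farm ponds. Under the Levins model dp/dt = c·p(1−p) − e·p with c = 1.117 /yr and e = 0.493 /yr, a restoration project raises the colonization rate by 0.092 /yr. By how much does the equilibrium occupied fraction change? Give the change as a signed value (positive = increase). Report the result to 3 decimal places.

0.034

Before: p* = 1 − 0.493/1.117 = 0.5586.
After the change, c = 1.209, e = 0.493, so p* = 1 − 0.493/1.209 = 0.5922.
Δp* = 0.5922 − 0.5586 = +0.0336.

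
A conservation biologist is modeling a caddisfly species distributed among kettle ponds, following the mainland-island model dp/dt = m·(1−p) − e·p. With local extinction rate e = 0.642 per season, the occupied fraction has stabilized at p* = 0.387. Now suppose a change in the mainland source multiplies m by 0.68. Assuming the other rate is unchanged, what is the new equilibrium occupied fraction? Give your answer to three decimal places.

0.300

Balance m(1−p*) = e·p* gives m = e·p*/(1−p*) = 0.642×0.38700/0.61300 = 0.40531.
New p* = m/(m+e) = 0.27561/(0.27561+0.64200) = 0.30036.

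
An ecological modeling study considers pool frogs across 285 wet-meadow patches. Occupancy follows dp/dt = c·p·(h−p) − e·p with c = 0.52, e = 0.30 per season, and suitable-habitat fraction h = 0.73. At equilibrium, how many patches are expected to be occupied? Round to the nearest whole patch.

p* = h − e/c = 0.73 − 0.5769 = 0.1531.
Expected occupied patches = N × p* = 285 × 0.1531 = 43.63 ≈ 44.

44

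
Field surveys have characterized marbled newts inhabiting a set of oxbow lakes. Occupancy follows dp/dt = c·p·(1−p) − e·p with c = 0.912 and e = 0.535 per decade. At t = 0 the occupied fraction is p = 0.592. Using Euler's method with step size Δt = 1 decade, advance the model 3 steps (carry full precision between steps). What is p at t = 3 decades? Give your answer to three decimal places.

0.440

Update rule: p ← p + [c·p·(1−p) − e·p]·Δt with Δt = 1.
  1  |  dp/dt·Δt = -0.096439  |  p_1 = 0.495561
  2  |  dp/dt·Δt = -0.037143  |  p_2 = 0.458418
  3  |  dp/dt·Δt = -0.018830  |  p_3 = 0.439587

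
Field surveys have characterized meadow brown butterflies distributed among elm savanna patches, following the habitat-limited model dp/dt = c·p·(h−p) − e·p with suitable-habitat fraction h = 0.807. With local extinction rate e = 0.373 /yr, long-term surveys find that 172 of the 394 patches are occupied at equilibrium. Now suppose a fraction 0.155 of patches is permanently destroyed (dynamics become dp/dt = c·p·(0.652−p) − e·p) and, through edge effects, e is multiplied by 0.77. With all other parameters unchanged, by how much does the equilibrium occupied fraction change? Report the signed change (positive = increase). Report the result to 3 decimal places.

-0.070

Observed p* = 172/394 = 0.43655.
Balance c(h−p*) = e gives c = e/(0.807 − 0.43655) = 0.373/0.37045 = 1.00688.
New p* = 0.652 − e/c = 0.652 − 0.28721/1.00688 = 0.36675.
Δp* = 0.36675 − 0.43655 = -0.06980.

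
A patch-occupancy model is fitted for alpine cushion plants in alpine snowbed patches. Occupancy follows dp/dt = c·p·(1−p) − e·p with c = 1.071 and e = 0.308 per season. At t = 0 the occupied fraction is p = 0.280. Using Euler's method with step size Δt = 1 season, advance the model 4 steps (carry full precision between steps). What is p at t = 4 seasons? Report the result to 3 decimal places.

Update rule: p ← p + [c·p·(1−p) − e·p]·Δt with Δt = 1.
step 1: Δp = +0.12967, p = 0.40967
step 2: Δp = +0.13283, p = 0.54251
step 3: Δp = +0.09872, p = 0.64123
step 4: Δp = +0.04889, p = 0.69012

0.690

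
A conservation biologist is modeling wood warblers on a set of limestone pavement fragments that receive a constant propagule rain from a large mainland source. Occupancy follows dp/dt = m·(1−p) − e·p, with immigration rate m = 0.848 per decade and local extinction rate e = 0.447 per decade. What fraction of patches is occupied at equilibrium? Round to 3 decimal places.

At equilibrium the propagule rain into empty patches balances local extinction: m(1−p*) = e·p*.
p* = m/(m+e) = 0.848/(0.848+0.447) = 0.848/1.2950 = 0.6548.

0.655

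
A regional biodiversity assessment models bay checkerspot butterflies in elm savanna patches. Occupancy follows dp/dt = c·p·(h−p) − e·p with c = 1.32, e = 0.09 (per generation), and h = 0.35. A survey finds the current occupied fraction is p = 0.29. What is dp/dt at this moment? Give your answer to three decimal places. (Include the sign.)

-0.003

Colonization term: c·p·(h−p) = 1.32×0.29×0.0600 = 0.02297.
Extinction term: e·p = 0.02610.
dp/dt = 0.02297 − 0.02610 = -0.00313.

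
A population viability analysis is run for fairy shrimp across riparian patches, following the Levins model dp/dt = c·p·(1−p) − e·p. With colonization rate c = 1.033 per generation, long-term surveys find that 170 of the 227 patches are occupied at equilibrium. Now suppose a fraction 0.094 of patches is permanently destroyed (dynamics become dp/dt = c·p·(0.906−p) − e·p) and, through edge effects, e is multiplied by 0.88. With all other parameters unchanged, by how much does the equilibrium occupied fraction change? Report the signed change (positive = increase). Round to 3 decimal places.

Observed p* = 170/227 = 0.74890.
Balance c(1−p*) = e gives e = 1.033×(1 − 0.74890) = 0.25939.
New p* = 0.906 − e/c = 0.906 − 0.22826/1.03300 = 0.68503.
Δp* = 0.68503 − 0.74890 = -0.06387.

-0.064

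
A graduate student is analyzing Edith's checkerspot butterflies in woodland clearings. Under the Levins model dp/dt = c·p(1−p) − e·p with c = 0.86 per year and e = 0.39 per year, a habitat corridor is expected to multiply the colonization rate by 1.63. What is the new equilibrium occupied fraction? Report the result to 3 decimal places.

Before: p* = 1 − 0.39/0.86 = 0.5465.
After the change, c = 1.4018, e = 0.39, so p* = 1 − 0.39/1.4018 = 0.7218.

0.722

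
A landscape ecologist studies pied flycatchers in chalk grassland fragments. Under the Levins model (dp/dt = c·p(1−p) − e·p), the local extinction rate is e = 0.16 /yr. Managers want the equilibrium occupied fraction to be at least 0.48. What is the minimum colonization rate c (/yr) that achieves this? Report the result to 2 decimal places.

p* = 1 − e/c ≥ 0.48 requires e/c ≤ 0.5200, i.e. c ≥ e/0.5200.
c_min = 0.16/0.5200 = 0.3077.

0.31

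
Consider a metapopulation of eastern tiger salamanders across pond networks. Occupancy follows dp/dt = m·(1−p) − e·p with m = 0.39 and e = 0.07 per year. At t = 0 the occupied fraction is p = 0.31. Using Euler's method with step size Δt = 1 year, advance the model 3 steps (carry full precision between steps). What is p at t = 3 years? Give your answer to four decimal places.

0.7631

Update rule: p ← p + [m·(1−p) − e·p]·Δt with Δt = 1.
p: 0.31000 → 0.55740  (Δp = +0.24740)
p: 0.55740 → 0.69100  (Δp = +0.13360)
p: 0.69100 → 0.76314  (Δp = +0.07214)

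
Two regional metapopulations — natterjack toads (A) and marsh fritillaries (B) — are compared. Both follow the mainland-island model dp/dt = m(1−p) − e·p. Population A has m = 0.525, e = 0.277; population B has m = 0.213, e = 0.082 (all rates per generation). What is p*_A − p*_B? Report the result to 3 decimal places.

-0.067

A: p*_A = m/(m+e) = 0.525/0.8020 = 0.6546.
B: p*_B = 0.213/0.2950 = 0.7220.
p*_A − p*_B = 0.6546 − 0.7220 = -0.0674.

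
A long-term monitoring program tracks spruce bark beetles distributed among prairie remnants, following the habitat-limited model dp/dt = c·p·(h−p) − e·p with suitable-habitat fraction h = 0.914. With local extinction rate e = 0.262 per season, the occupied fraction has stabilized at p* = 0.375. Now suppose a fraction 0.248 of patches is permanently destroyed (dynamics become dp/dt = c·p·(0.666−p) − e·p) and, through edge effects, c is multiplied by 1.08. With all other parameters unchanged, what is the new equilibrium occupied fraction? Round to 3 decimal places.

Balance c(h−p*) = e gives c = e/(0.914 − 0.37500) = 0.262/0.53900 = 0.48609.
New p* = 0.666 − e/c = 0.666 − 0.26200/0.52498 = 0.16693.

0.167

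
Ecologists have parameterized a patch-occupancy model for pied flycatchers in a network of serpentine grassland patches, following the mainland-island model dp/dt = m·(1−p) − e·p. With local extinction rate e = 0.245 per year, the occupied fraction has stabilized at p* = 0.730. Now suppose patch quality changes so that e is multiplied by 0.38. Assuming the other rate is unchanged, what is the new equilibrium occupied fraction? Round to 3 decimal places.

Balance m(1−p*) = e·p* gives m = e·p*/(1−p*) = 0.245×0.73000/0.27000 = 0.66241.
New p* = m/(m+e) = 0.66241/(0.66241+0.09310) = 0.87677.

0.877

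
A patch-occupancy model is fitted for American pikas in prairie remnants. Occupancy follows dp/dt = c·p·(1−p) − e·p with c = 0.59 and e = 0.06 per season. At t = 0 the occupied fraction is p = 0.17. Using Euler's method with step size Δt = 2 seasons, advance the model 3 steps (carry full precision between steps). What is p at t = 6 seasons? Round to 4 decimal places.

Update rule: p ← p + [c·p·(1−p) − e·p]·Δt with Δt = 2.
step 1: Δp = +0.14610, p = 0.31610
step 2: Δp = +0.21716, p = 0.53326
step 3: Δp = +0.22970, p = 0.76296

0.7630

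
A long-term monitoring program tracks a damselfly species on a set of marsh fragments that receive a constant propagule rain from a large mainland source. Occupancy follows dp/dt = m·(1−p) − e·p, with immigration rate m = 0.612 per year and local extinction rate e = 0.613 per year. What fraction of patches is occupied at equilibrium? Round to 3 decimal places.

At equilibrium the propagule rain into empty patches balances local extinction: m(1−p*) = e·p*.
p* = m/(m+e) = 0.612/(0.612+0.613) = 0.612/1.2250 = 0.4996.

0.500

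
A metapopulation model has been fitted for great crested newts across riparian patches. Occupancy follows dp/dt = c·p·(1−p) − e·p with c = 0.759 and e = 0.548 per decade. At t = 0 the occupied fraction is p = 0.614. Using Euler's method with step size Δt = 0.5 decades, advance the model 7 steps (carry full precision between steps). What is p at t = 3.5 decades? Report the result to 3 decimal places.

0.363

Update rule: p ← p + [c·p·(1−p) − e·p]·Δt with Δt = 0.5.
p: 0.61400 → 0.53571  (Δp = -0.07829)
p: 0.53571 → 0.48331  (Δp = -0.05239)
p: 0.48331 → 0.44566  (Δp = -0.03766)
p: 0.44566 → 0.41730  (Δp = -0.02836)
p: 0.41730 → 0.39524  (Δp = -0.02206)
p: 0.39524 → 0.37765  (Δp = -0.01759)
p: 0.37765 → 0.36337  (Δp = -0.01428)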